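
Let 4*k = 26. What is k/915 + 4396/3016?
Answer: 505243/344955 ≈ 1.4647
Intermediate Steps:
k = 13/2 (k = (¼)*26 = 13/2 ≈ 6.5000)
k/915 + 4396/3016 = (13/2)/915 + 4396/3016 = (13/2)*(1/915) + 4396*(1/3016) = 13/1830 + 1099/754 = 505243/344955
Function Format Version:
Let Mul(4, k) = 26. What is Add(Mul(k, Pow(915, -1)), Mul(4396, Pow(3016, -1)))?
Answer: Rational(505243, 344955) ≈ 1.4647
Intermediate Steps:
k = Rational(13, 2) (k = Mul(Rational(1, 4), 26) = Rational(13, 2) ≈ 6.5000)
Add(Mul(k, Pow(915, -1)), Mul(4396, Pow(3016, -1))) = Add(Mul(Rational(13, 2), Pow(915, -1)), Mul(4396, Pow(3016, -1))) = Add(Mul(Rational(13, 2), Rational(1, 915)), Mul(4396, Rational(1, 3016))) = Add(Rational(13, 1830), Rational(1099, 754)) = Rational(505243, 344955)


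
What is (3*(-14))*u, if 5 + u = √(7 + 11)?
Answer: 210 - 126*√2 ≈ 31.809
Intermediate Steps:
u = -5 + 3*√2 (u = -5 + √(7 + 11) = -5 + √18 = -5 + 3*√2 ≈ -0.75736)
(3*(-14))*u = (3*(-14))*(-5 + 3*√2) = -42*(-5 + 3*√2) = 210 - 126*√2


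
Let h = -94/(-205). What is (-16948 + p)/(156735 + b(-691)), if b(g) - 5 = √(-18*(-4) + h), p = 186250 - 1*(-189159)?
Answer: 639886739650/279795702397 - 39829*√3045070/559591404794 ≈ 2.2869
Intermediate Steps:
h = 94/205 (h = -94*(-1/205) = 94/205 ≈ 0.45854)
p = 375409 (p = 186250 + 189159 = 375409)
b(g) = 5 + √3045070/205 (b(g) = 5 + √(-18*(-4) + 94/205) = 5 + √(72 + 94/205) = 5 + √(14854/205) = 5 + √3045070/205)
(-16948 + p)/(156735 + b(-691)) = (-16948 + 375409)/(156735 + (5 + √3045070/205)) = 358461/(156740 + √3045070/205)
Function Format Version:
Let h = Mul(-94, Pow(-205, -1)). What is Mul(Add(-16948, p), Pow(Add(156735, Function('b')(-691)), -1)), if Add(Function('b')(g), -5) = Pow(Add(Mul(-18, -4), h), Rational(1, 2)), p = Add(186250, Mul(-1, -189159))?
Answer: Add(Rational(639886739650, 279795702397), Mul(Rational(-39829, 559591404794), Pow(3045070, Rational(1, 2)))) ≈ 2.2869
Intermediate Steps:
h = Rational(94, 205) (h = Mul(-94, Rational(-1, 205)) = Rational(94, 205) ≈ 0.45854)
p = 375409 (p = Add(186250, 189159) = 375409)
Function('b')(g) = Add(5, Mul(Rational(1, 205), Pow(3045070, Rational(1, 2)))) (Function('b')(g) = Add(5, Pow(Add(Mul(-18, -4), Rational(94, 205)), Rational(1, 2))) = Add(5, Pow(Add(72, Rational(94, 205)), Rational(1, 2))) = Add(5, Pow(Rational(14854, 205), Rational(1, 2))) = Add(5, Mul(Rational(1, 205), Pow(3045070, Rational(1, 2)))))
Mul(Add(-16948, p), Pow(Add(156735, Function('b')(-691)), -1)) = Mul(Add(-16948, 375409), Pow(Add(156735, Add(5, Mul(Rational(1, 205), Pow(3045070, Rational(1, 2))))), -1)) = Mul(358461, Pow(Add(156740, Mul(Rational(1, 205), Pow(3045070, Rational(1, 2)))), -1))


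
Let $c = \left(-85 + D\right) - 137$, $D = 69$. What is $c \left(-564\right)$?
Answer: $86292$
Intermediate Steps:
$c = -153$ ($c = \left(-85 + 69\right) - 137 = -16 - 137 = -153$)
$c \left(-564\right) = \left(-153\right) \left(-564\right) = 86292$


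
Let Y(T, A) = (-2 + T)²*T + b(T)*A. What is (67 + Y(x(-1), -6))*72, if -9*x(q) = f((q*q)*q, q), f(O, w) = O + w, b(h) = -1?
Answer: 429832/81 ≈ 5306.6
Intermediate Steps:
x(q) = -q/9 - q³/9 (x(q) = -((q*q)*q + q)/9 = -(q²*q + q)/9 = -(q³ + q)/9 = -(q + q³)/9 = -q/9 - q³/9)
Y(T, A) = -A + T*(-2 + T)² (Y(T, A) = (-2 + T)²*T - A = T*(-2 + T)² - A = -A + T*(-2 + T)²)
(67 + Y(x(-1), -6))*72 = (67 + (-1*(-6) + ((⅑)*(-1)*(-1 - 1*(-1)²))*(-2 + (⅑)*(-1)*(-1 - 1*(-1)²))²))*72 = (67 + (6 + ((⅑)*(-1)*(-1 - 1*1))*(-2 + (⅑)*(-1)*(-1 - 1*1))²))*72 = (67 + (6 + ((⅑)*(-1)*(-1 - 1))*(-2 + (⅑)*(-1)*(-1 - 1))²))*72 = (67 + (6 + ((⅑)*(-1)*(-2))*(-2 + (⅑)*(-1)*(-2))²))*72 = (67 + (6 + 2*(-2 + 2/9)²/9))*72 = (67 + (6 + 2*(-16/9)²/9))*72 = (67 + (6 + (2/9)*(256/81)))*72 = (67 + (6 + 512/729))*72 = (67 + 4886/729)*72 = (53729/729)*72 = 429832/81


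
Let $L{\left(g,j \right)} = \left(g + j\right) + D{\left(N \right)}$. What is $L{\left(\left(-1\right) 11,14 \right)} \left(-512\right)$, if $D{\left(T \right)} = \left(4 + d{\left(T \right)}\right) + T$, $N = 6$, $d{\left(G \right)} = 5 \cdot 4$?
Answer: $-16896$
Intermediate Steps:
$d{\left(G \right)} = 20$
$D{\left(T \right)} = 24 + T$ ($D{\left(T \right)} = \left(4 + 20\right) + T = 24 + T$)
$L{\left(g,j \right)} = 30 + g + j$ ($L{\left(g,j \right)} = \left(g + j\right) + \left(24 + 6\right) = \left(g + j\right) + 30 = 30 + g + j$)
$L{\left(\left(-1\right) 11,14 \right)} \left(-512\right) = \left(30 - 11 + 14\right) \left(-512\right) = 33 \left(-512\right) = -16896$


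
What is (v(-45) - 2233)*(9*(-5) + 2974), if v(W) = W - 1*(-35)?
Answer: -6569747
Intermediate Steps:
v(W) = 35 + W (v(W) = W + 35 = 35 + W)
(v(-45) - 2233)*(9*(-5) + 2974) = ((35 - 45) - 2233)*(9*(-5) + 2974) = (-10 - 2233)*(-45 + 2974) = -2243*2929 = -6569747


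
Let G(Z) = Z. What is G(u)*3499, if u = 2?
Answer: 6998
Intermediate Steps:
G(u)*3499 = 2*3499 = 6998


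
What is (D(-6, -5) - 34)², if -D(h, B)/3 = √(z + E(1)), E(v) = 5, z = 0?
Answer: 1201 + 204*√5 ≈ 1657.2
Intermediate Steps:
D(h, B) = -3*√5 (D(h, B) = -3*√(0 + 5) = -3*√5)
(D(-6, -5) - 34)² = (-3*√5 - 34)² = (-34 - 3*√5)²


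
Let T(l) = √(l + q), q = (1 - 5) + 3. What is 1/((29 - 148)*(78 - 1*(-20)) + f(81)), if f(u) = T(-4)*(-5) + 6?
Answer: I/(-11656*I + 5*√5) ≈ -8.5793e-5 + 8.2292e-8*I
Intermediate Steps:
q = -1 (q = -4 + 3 = -1)
T(l) = √(-1 + l) (T(l) = √(l - 1) = √(-1 + l))
f(u) = 6 - 5*I*√5 (f(u) = √(-1 - 4)*(-5) + 6 = √(-5)*(-5) + 6 = (I*√5)*(-5) + 6 = -5*I*√5 + 6 = 6 - 5*I*√5)
1/((29 - 148)*(78 - 1*(-20)) + f(81)) = 1/((29 - 148)*(78 - 1*(-20)) + (6 - 5*I*√5)) = 1/(-119*(78 + 20) + (6 - 5*I*√5)) = 1/(-119*98 + (6 - 5*I*√5)) = 1/(-11662 + (6 - 5*I*√5)) = 1/(-11656 - 5*I*√5)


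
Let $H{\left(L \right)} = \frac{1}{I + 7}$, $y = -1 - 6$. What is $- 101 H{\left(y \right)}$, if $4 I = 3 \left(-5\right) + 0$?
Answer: $- \frac{404}{13} \approx -31.077$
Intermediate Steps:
$I = - \frac{15}{4}$ ($I = \frac{3 \left(-5\right) + 0}{4} = \frac{-15 + 0}{4} = \frac{1}{4} \left(-15\right) = - \frac{15}{4} \approx -3.75$)
$y = -7$
$H{\left(L \right)} = \frac{4}{13}$ ($H{\left(L \right)} = \frac{1}{- \frac{15}{4} + 7} = \frac{1}{\frac{13}{4}} = \frac{4}{13}$)
$- 101 H{\left(y \right)} = \left(-101\right) \frac{4}{13} = - \frac{404}{13}$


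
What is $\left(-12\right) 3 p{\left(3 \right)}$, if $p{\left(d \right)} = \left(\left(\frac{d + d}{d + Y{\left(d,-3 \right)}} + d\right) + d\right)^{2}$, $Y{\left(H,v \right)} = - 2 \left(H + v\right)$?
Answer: $-2304$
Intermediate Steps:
$Y{\left(H,v \right)} = - 2 H - 2 v$
$p{\left(d \right)} = \left(2 d + \frac{2 d}{6 - d}\right)^{2}$ ($p{\left(d \right)} = \left(\left(\frac{d + d}{d - \left(-6 + 2 d\right)} + d\right) + d\right)^{2} = \left(\left(\frac{2 d}{d - \left(-6 + 2 d\right)} + d\right) + d\right)^{2} = \left(\left(\frac{2 d}{6 - d} + d\right) + d\right)^{2} = \left(\left(d + \frac{2 d}{6 - d}\right) + d\right)^{2} = \left(2 d + \frac{2 d}{6 - d}\right)^{2}$)
$\left(-12\right) 3 p{\left(3 \right)} = \left(-12\right) 3 \frac{4 \cdot 3^{2} \left(-7 + 3\right)^{2}}{\left(-6 + 3\right)^{2}} = - 36 \cdot 4 \cdot 9 \left(-4\right)^{2} \cdot \frac{1}{9} = - 36 \cdot 4 \cdot 9 \cdot 16 \cdot \frac{1}{9} = \left(-36\right) 64 = -2304$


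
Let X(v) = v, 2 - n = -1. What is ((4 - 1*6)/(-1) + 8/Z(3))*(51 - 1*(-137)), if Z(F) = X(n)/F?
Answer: 1880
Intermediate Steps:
n = 3 (n = 2 - 1*(-1) = 2 + 1 = 3)
Z(F) = 3/F
((4 - 1*6)/(-1) + 8/Z(3))*(51 - 1*(-137)) = ((4 - 1*6)/(-1) + 8/((3/3)))*(51 - 1*(-137)) = ((4 - 6)*(-1) + 8/((3*(1/3))))*(51 + 137) = (-2*(-1) + 8/1)*188 = (2 + 8*1)*188 = (2 + 8)*188 = 10*188 = 1880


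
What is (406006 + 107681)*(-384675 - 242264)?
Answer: -322050414093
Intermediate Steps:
(406006 + 107681)*(-384675 - 242264) = 513687*(-626939) = -322050414093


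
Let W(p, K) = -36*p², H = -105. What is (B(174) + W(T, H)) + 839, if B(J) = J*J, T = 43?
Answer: -35449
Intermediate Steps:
B(J) = J²
(B(174) + W(T, H)) + 839 = (174² - 36*43²) + 839 = (30276 - 36*1849) + 839 = (30276 - 66564) + 839 = -36288 + 839 = -35449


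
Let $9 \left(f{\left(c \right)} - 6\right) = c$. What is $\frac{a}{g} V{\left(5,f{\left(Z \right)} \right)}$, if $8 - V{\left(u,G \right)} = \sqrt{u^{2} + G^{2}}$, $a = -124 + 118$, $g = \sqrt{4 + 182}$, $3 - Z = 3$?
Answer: $\frac{\sqrt{186} \left(-8 + \sqrt{61}\right)}{31} \approx -0.083479$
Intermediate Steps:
$Z = 0$ ($Z = 3 - 3 = 0$)
$f{\left(c \right)} = 6 + \frac{c}{9}$
$g = \sqrt{186} \approx 13.638$
$a = -6$
$V{\left(u,G \right)} = 8 - \sqrt{G^{2} + u^{2}}$ ($V{\left(u,G \right)} = 8 - \sqrt{u^{2} + G^{2}} = 8 - \sqrt{G^{2} + u^{2}}$)
$\frac{a}{g} V{\left(5,f{\left(Z \right)} \right)} = - \frac{6}{\sqrt{186}} \left(8 - \sqrt{\left(6 + \frac{1}{9} \cdot 0\right)^{2} + 5^{2}}\right) = - 6 \frac{\sqrt{186}}{186} \left(8 - \sqrt{\left(6 + 0\right)^{2} + 25}\right) = - \frac{\sqrt{186}}{31} \left(8 - \sqrt{6^{2} + 25}\right) = - \frac{\sqrt{186}}{31} \left(8 - \sqrt{36 + 25}\right) = - \frac{\sqrt{186}}{31} \left(8 - \sqrt{61}\right) = - \frac{\sqrt{186} \left(8 - \sqrt{61}\right)}{31}$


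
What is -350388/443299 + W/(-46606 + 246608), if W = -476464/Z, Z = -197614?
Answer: -3462060528383432/4380148230344293 ≈ -0.79040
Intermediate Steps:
W = 238232/98807 (W = -476464/(-197614) = -476464*(-1/197614) = 238232/98807 ≈ 2.4111)
-350388/443299 + W/(-46606 + 246608) = -350388/443299 + 238232/(98807*(-46606 + 246608)) = -350388*1/443299 + (238232/98807)/200002 = -350388/443299 + (238232/98807)*(1/200002) = -350388/443299 + 119116/9880798807 = -3462060528383432/4380148230344293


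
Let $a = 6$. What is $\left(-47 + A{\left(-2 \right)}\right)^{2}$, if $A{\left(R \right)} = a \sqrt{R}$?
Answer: $2137 - 564 i \sqrt{2} \approx 2137.0 - 797.62 i$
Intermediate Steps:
$A{\left(R \right)} = 6 \sqrt{R}$
$\left(-47 + A{\left(-2 \right)}\right)^{2} = \left(-47 + 6 \sqrt{-2}\right)^{2} = \left(-47 + 6 i \sqrt{2}\right)^{2}$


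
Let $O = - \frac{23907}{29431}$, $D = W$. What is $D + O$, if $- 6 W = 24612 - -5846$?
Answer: $- \frac{448276420}{88293} \approx -5077.1$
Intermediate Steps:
$W = - \frac{15229}{3}$ ($W = - \frac{24612 - -5846}{6} = - \frac{24612 + 5846}{6} = \left(- \frac{1}{6}\right) 30458 = - \frac{15229}{3} \approx -5076.3$)
$D = - \frac{15229}{3} \approx -5076.3$
$O = - \frac{23907}{29431}$ ($O = \left(-23907\right) \frac{1}{29431} = - \frac{23907}{29431} \approx -0.81231$)
$D + O = - \frac{15229}{3} - \frac{23907}{29431} = - \frac{448276420}{88293}$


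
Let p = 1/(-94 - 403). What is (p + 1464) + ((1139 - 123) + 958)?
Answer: 1708685/497 ≈ 3438.0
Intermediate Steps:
p = -1/497 (p = 1/(-497) = -1/497 ≈ -0.0020121)
(p + 1464) + ((1139 - 123) + 958) = (-1/497 + 1464) + ((1139 - 123) + 958) = 727607/497 + (1016 + 958) = 727607/497 + 1974 = 1708685/497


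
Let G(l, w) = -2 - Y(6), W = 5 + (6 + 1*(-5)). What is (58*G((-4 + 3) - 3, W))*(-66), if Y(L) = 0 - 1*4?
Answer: -7656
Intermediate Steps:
Y(L) = -4 (Y(L) = 0 - 4 = -4)
W = 6 (W = 5 + (6 - 5) = 5 + 1 = 6)
G(l, w) = 2 (G(l, w) = -2 - 1*(-4) = -2 + 4 = 2)
(58*G((-4 + 3) - 3, W))*(-66) = (58*2)*(-66) = 116*(-66) = -7656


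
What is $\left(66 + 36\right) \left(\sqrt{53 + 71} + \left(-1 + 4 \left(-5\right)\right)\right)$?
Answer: $-2142 + 204 \sqrt{31} \approx -1006.2$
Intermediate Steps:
$\left(66 + 36\right) \left(\sqrt{53 + 71} + \left(-1 + 4 \left(-5\right)\right)\right) = 102 \left(\sqrt{124} - 21\right) = 102 \left(2 \sqrt{31} - 21\right) = 102 \left(-21 + 2 \sqrt{31}\right) = -2142 + 204 \sqrt{31}$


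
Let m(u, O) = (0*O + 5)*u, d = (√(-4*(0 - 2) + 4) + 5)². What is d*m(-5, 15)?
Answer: -925 - 500*√3 ≈ -1791.0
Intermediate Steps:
d = (5 + 2*√3)² (d = (√(-4*(-2) + 4) + 5)² = (√(8 + 4) + 5)² = (√12 + 5)² = (2*√3 + 5)² = (5 + 2*√3)² ≈ 71.641)
m(u, O) = 5*u (m(u, O) = (0 + 5)*u = 5*u)
d*m(-5, 15) = (37 + 20*√3)*(5*(-5)) = (37 + 20*√3)*(-25) = -925 - 500*√3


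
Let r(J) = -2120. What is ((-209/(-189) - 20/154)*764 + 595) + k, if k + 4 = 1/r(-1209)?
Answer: 5891149321/4407480 ≈ 1336.6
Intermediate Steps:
k = -8481/2120 (k = -4 + 1/(-2120) = -4 - 1/2120 = -8481/2120 ≈ -4.0005)
((-209/(-189) - 20/154)*764 + 595) + k = ((-209/(-189) - 20/154)*764 + 595) - 8481/2120 = ((-209*(-1/189) - 20*1/154)*764 + 595) - 8481/2120 = ((209/189 - 10/77)*764 + 595) - 8481/2120 = ((2029/2079)*764 + 595) - 8481/2120 = (1550156/2079 + 595) - 8481/2120 = 2787161/2079 - 8481/2120 = 5891149321/4407480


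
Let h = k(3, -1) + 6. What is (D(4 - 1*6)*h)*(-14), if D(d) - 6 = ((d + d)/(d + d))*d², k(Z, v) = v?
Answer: -700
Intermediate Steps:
h = 5 (h = -1 + 6 = 5)
D(d) = 6 + d² (D(d) = 6 + ((d + d)/(d + d))*d² = 6 + ((2*d)/((2*d)))*d² = 6 + ((2*d)*(1/(2*d)))*d² = 6 + 1*d² = 6 + d²)
(D(4 - 1*6)*h)*(-14) = ((6 + (4 - 1*6)²)*5)*(-14) = ((6 + (4 - 6)²)*5)*(-14) = ((6 + (-2)²)*5)*(-14) = ((6 + 4)*5)*(-14) = (10*5)*(-14) = 50*(-14) = -700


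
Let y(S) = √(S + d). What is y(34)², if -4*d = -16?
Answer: 38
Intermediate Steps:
d = 4 (d = -¼*(-16) = 4)
y(S) = √(4 + S) (y(S) = √(S + 4) = √(4 + S))
y(34)² = (√(4 + 34))² = (√38)² = 38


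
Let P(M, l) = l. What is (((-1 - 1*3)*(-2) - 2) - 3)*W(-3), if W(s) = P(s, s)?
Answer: -9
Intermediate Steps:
W(s) = s
(((-1 - 1*3)*(-2) - 2) - 3)*W(-3) = (((-1 - 1*3)*(-2) - 2) - 3)*(-3) = (((-1 - 3)*(-2) - 2) - 3)*(-3) = ((-4*(-2) - 2) - 3)*(-3) = ((8 - 2) - 3)*(-3) = (6 - 3)*(-3) = 3*(-3) = -9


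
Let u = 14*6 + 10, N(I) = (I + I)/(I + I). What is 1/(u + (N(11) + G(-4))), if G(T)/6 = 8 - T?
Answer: 1/167 ≈ 0.0059880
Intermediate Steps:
G(T) = 48 - 6*T (G(T) = 6*(8 - T) = 48 - 6*T)
N(I) = 1 (N(I) = (2*I)/((2*I)) = (2*I)*(1/(2*I)) = 1)
u = 94 (u = 84 + 10 = 94)
1/(u + (N(11) + G(-4))) = 1/(94 + (1 + (48 - 6*(-4)))) = 1/(94 + (1 + (48 + 24))) = 1/(94 + (1 + 72)) = 1/(94 + 73) = 1/167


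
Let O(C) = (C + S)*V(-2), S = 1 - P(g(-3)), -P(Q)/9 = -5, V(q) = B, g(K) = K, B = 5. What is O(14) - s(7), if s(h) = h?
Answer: -157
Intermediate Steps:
V(q) = 5
P(Q) = 45 (P(Q) = -9*(-5) = 45)
S = -44 (S = 1 - 1*45 = 1 - 45 = -44)
O(C) = -220 + 5*C (O(C) = (C - 44)*5 = (-44 + C)*5 = -220 + 5*C)
O(14) - s(7) = (-220 + 5*14) - 1*7 = (-220 + 70) - 7 = -150 - 7 = -157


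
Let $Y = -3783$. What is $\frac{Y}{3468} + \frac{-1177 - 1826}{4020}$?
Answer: $- \frac{177931}{96815} \approx -1.8378$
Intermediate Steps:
$\frac{Y}{3468} + \frac{-1177 - 1826}{4020} = - \frac{3783}{3468} + \frac{-1177 - 1826}{4020} = \left(-3783\right) \frac{1}{3468} + \left(-1177 - 1826\right) \frac{1}{4020} = - \frac{1261}{1156} - \frac{1001}{1340} = - \frac{177931}{96815}$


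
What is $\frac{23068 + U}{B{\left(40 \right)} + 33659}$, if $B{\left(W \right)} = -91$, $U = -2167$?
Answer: $\frac{20901}{33568} \approx 0.62265$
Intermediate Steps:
$\frac{23068 + U}{B{\left(40 \right)} + 33659} = \frac{23068 - 2167}{-91 + 33659} = \frac{20901}{33568}$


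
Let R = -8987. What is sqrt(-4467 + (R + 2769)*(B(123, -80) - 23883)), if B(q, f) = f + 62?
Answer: 3*sqrt(16512439) ≈ 12191.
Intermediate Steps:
B(q, f) = 62 + f
sqrt(-4467 + (R + 2769)*(B(123, -80) - 23883)) = sqrt(-4467 + (-8987 + 2769)*((62 - 80) - 23883)) = sqrt(-4467 - 6218*(-18 - 23883)) = sqrt(-4467 - 6218*(-23901)) = sqrt(-4467 + 148616418) = sqrt(148611951) = 3*sqrt(16512439)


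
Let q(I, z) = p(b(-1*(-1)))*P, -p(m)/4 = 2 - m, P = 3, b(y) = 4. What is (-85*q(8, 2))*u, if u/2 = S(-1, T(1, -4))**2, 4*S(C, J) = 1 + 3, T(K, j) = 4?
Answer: -4080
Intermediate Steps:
S(C, J) = 1 (S(C, J) = (1 + 3)/4 = (1/4)*4 = 1)
u = 2 (u = 2*1**2 = 2*1 = 2)
p(m) = -8 + 4*m (p(m) = -4*(2 - m) = -8 + 4*m)
q(I, z) = 24 (q(I, z) = (-8 + 4*4)*3 = (-8 + 16)*3 = 8*3 = 24)
(-85*q(8, 2))*u = -85*24*2 = -2040*2 = -4080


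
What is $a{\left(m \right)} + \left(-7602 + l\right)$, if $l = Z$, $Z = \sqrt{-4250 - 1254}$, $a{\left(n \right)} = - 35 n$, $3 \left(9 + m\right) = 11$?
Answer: $- \frac{22246}{3} + 8 i \sqrt{86} \approx -7415.3 + 74.189 i$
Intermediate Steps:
$m = - \frac{16}{3}$ ($m = -9 + \frac{1}{3} \cdot 11 = -9 + \frac{11}{3} = - \frac{16}{3} \approx -5.3333$)
$Z = 8 i \sqrt{86}$ ($Z = \sqrt{-5504} = 8 i \sqrt{86} \approx 74.189 i$)
$l = 8 i \sqrt{86} \approx 74.189 i$
$a{\left(m \right)} + \left(-7602 + l\right) = \left(-35\right) \left(- \frac{16}{3}\right) - \left(7602 - 8 i \sqrt{86}\right) = \frac{560}{3} - \left(7602 - 8 i \sqrt{86}\right) = - \frac{22246}{3} + 8 i \sqrt{86}$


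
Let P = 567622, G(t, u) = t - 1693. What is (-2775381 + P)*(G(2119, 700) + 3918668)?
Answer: -8652415050346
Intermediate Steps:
G(t, u) = -1693 + t
(-2775381 + P)*(G(2119, 700) + 3918668) = (-2775381 + 567622)*((-1693 + 2119) + 3918668) = -2207759*(426 + 3918668) = -2207759*3919094 = -8652415050346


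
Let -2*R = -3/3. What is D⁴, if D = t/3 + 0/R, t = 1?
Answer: 1/81 ≈ 0.012346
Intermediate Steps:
R = ½ (R = -(-3)/(2*3) = -½*(-1) = ½ ≈ 0.50000)
D = ⅓ (D = 1/3 + 0/(½) = 1*(⅓) + 0*2 = ⅓ + 0 = ⅓ ≈ 0.33333)
D⁴ = (⅓)⁴ = 1/81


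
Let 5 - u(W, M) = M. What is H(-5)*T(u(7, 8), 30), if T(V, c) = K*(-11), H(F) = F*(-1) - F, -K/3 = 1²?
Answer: 330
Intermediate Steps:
u(W, M) = 5 - M
K = -3 (K = -3*1² = -3*1 = -3)
H(F) = -2*F (H(F) = -F - F = -2*F)
T(V, c) = 33 (T(V, c) = -3*(-11) = 33)
H(-5)*T(u(7, 8), 30) = -2*(-5)*33 = 10*33 = 330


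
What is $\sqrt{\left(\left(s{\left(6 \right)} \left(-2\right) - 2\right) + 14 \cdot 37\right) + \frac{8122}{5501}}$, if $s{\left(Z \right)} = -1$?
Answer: $\frac{2 \sqrt{3929969410}}{5501} \approx 22.792$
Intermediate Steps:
$\sqrt{\left(\left(s{\left(6 \right)} \left(-2\right) - 2\right) + 14 \cdot 37\right) + \frac{8122}{5501}} = \sqrt{\left(\left(\left(-1\right) \left(-2\right) - 2\right) + 14 \cdot 37\right) + \frac{8122}{5501}} = \sqrt{\left(\left(2 - 2\right) + 518\right) + 8122 \cdot \frac{1}{5501}} = \sqrt{\left(0 + 518\right) + \frac{8122}{5501}} = \sqrt{518 + \frac{8122}{5501}} = \sqrt{\frac{2857640}{5501}} = \frac{2 \sqrt{3929969410}}{5501}$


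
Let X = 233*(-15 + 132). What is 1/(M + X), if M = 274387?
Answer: 1/301648 ≈ 3.3151e-6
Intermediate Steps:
X = 27261 (X = 233*117 = 27261)
1/(M + X) = 1/(274387 + 27261) = 1/301648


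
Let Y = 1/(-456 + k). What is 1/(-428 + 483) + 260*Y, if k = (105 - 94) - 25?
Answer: -1383/2585 ≈ -0.53501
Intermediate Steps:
k = -14 (k = 11 - 25 = -14)
Y = -1/470 (Y = 1/(-456 - 14) = 1/(-470) = -1/470 ≈ -0.0021277)
1/(-428 + 483) + 260*Y = 1/(-428 + 483) + 260*(-1/470) = 1/55 - 26/47 = -1383/2585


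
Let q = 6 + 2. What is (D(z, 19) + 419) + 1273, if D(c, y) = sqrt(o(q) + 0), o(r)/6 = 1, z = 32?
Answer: 1692 + sqrt(6) ≈ 1694.4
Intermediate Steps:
q = 8
o(r) = 6 (o(r) = 6*1 = 6)
D(c, y) = sqrt(6) (D(c, y) = sqrt(6 + 0) = sqrt(6))
(D(z, 19) + 419) + 1273 = (sqrt(6) + 419) + 1273 = (419 + sqrt(6)) + 1273 = 1692 + sqrt(6)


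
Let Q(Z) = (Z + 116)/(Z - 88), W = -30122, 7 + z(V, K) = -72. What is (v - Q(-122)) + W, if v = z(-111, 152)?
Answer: -1057036/35 ≈ -30201.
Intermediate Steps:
z(V, K) = -79 (z(V, K) = -7 - 72 = -79)
Q(Z) = (116 + Z)/(-88 + Z)
v = -79
(v - Q(-122)) + W = (-79 - (116 - 122)/(-88 - 122)) - 30122 = (-79 - (-6)/(-210)) - 30122 = (-79 - (-1)*(-6)/210) - 30122 = (-79 - 1*1/35) - 30122 = (-79 - 1/35) - 30122 = -2766/35 - 30122 = -1057036/35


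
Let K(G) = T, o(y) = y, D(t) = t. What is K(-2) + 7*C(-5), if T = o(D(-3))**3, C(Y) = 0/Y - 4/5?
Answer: -163/5 ≈ -32.600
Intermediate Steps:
C(Y) = -4/5 (C(Y) = 0 - 4*1/5 = 0 - 4/5 = -4/5)
T = -27 (T = (-3)**3 = -27)
K(G) = -27
K(-2) + 7*C(-5) = -27 + 7*(-4/5) = -27 - 28/5 = -163/5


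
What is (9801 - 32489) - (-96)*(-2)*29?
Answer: -28256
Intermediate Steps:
(9801 - 32489) - (-96)*(-2)*29 = -22688 - 6*32*29 = -22688 - 192*29 = -22688 - 5568 = -28256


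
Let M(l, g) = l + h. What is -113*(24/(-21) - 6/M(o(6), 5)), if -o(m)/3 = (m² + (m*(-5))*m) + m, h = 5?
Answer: 383522/2933 ≈ 130.76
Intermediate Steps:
o(m) = -3*m + 12*m² (o(m) = -3*((m² + (m*(-5))*m) + m) = -3*((m² + (-5*m)*m) + m) = -3*((m² - 5*m²) + m) = -3*(-4*m² + m) = -3*(m - 4*m²) = -3*m + 12*m²)
M(l, g) = 5 + l (M(l, g) = l + 5 = 5 + l)
-113*(24/(-21) - 6/M(o(6), 5)) = -113*(24/(-21) - 6/(5 + 3*6*(-1 + 4*6))) = -113*(24*(-1/21) - 6/(5 + 3*6*(-1 + 24))) = -113*(-8/7 - 6/(5 + 3*6*23)) = -113*(-8/7 - 6/(5 + 414)) = -113*(-8/7 - 6/419) = -113*(-3394/2933) = 383522/2933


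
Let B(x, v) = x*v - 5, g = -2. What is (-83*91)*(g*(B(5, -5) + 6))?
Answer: -362544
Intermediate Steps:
B(x, v) = -5 + v*x (B(x, v) = v*x - 5 = -5 + v*x)
(-83*91)*(g*(B(5, -5) + 6)) = (-83*91)*(-2*((-5 - 5*5) + 6)) = -(-15106)*((-5 - 25) + 6) = -(-15106)*(-30 + 6) = -(-15106)*(-24) = -7553*48 = -362544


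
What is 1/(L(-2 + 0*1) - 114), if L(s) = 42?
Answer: -1/72 ≈ -0.013889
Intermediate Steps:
1/(L(-2 + 0*1) - 114) = 1/(42 - 114) = 1/(-72) = -1/72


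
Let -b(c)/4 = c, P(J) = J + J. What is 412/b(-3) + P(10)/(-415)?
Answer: 8537/249 ≈ 34.285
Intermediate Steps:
P(J) = 2*J
b(c) = -4*c
412/b(-3) + P(10)/(-415) = 412/((-4*(-3))) + (2*10)/(-415) = 412/12 + 20*(-1/415) = 412*(1/12) - 4/83 = 103/3 - 4/83 = 8537/249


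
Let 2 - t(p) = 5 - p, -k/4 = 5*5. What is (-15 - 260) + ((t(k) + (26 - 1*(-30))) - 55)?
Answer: -377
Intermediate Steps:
k = -100 (k = -20*5 = -4*25 = -100)
t(p) = -3 + p (t(p) = 2 - (5 - p) = 2 + (-5 + p) = -3 + p)
(-15 - 260) + ((t(k) + (26 - 1*(-30))) - 55) = (-15 - 260) + (((-3 - 100) + (26 - 1*(-30))) - 55) = -275 + ((-103 + (26 + 30)) - 55) = -275 + ((-103 + 56) - 55) = -275 + (-47 - 55) = -275 - 102 = -377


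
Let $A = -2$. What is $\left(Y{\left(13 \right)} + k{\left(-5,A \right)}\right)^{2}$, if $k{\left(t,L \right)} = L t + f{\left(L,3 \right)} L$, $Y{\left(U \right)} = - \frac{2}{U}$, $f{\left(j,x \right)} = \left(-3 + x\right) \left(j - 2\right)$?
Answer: $\frac{16384}{169} \approx 96.947$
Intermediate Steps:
$f{\left(j,x \right)} = \left(-3 + x\right) \left(-2 + j\right)$ ($f{\left(j,x \right)} = \left(-3 + x\right) \left(j - 2\right) = \left(-3 + x\right) \left(-2 + j\right)$)
$k{\left(t,L \right)} = L t$ ($k{\left(t,L \right)} = L t + \left(6 - 3 L - 6 + L 3\right) L = L t + \left(6 - 3 L - 6 + 3 L\right) L = L t + 0 L = L t + 0 = L t$)
$\left(Y{\left(13 \right)} + k{\left(-5,A \right)}\right)^{2} = \left(- \frac{2}{13} - -10\right)^{2} = \left(\left(-2\right) \frac{1}{13} + 10\right)^{2} = \left(- \frac{2}{13} + 10\right)^{2} = \left(\frac{128}{13}\right)^{2} = \frac{16384}{169}$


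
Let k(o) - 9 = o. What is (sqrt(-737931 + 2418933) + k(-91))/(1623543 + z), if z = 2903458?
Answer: -82/4527001 + 3*sqrt(186778)/4527001 ≈ 0.00026829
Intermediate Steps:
k(o) = 9 + o
(sqrt(-737931 + 2418933) + k(-91))/(1623543 + z) = (sqrt(-737931 + 2418933) + (9 - 91))/(1623543 + 2903458) = (sqrt(1681002) - 82)/4527001 = (3*sqrt(186778) - 82)*(1/4527001) = (-82 + 3*sqrt(186778))*(1/4527001) = -82/4527001 + 3*sqrt(186778)/4527001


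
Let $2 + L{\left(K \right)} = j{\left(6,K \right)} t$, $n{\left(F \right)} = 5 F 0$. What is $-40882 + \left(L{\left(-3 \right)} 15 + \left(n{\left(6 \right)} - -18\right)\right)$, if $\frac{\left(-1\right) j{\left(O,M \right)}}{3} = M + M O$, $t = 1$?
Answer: $-39949$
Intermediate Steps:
$j{\left(O,M \right)} = - 3 M - 3 M O$ ($j{\left(O,M \right)} = - 3 \left(M + M O\right) = - 3 M - 3 M O$)
$n{\left(F \right)} = 0$
$L{\left(K \right)} = -2 - 21 K$ ($L{\left(K \right)} = -2 + - 3 K \left(1 + 6\right) 1 = -2 + \left(-3\right) K 7 \cdot 1 = -2 + - 21 K 1 = -2 - 21 K$)
$-40882 + \left(L{\left(-3 \right)} 15 + \left(n{\left(6 \right)} - -18\right)\right) = -40882 + \left(\left(-2 - -63\right) 15 + \left(0 - -18\right)\right) = -40882 + \left(\left(-2 + 63\right) 15 + \left(0 + 18\right)\right) = -40882 + \left(61 \cdot 15 + 18\right) = -40882 + \left(915 + 18\right) = -40882 + 933 = -39949$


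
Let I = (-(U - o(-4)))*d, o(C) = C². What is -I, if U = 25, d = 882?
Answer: 7938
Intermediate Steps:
I = -7938 (I = -(25 - 1*(-4)²)*882 = -(25 - 1*16)*882 = -(25 - 16)*882 = -1*9*882 = -9*882 = -7938)
-I = -1*(-7938) = 7938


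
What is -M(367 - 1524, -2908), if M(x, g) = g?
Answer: 2908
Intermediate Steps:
-M(367 - 1524, -2908) = -1*(-2908) = 2908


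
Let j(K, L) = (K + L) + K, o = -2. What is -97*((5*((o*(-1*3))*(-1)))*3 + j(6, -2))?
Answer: 7760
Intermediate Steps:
j(K, L) = L + 2*K
-97*((5*((o*(-1*3))*(-1)))*3 + j(6, -2)) = -97*((5*(-(-2)*3*(-1)))*3 + (-2 + 2*6)) = -97*((5*(-2*(-3)*(-1)))*3 + (-2 + 12)) = -97*((5*(6*(-1)))*3 + 10) = -97*((5*(-6))*3 + 10) = -97*(-30*3 + 10) = -97*(-90 + 10) = -97*(-80) = 7760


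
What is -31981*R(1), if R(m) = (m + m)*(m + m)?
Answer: -127924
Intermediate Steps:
R(m) = 4*m**2 (R(m) = (2*m)*(2*m) = 4*m**2)
-31981*R(1) = -127924*1**2 = -127924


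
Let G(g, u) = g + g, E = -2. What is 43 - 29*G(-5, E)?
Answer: 333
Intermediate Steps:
G(g, u) = 2*g
43 - 29*G(-5, E) = 43 - 58*(-5) = 43 - 29*(-10) = 43 + 290 = 333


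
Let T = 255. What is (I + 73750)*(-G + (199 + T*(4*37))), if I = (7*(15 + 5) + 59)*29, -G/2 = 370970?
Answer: 62016757959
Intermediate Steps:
G = -741940 (G = -2*370970 = -741940)
I = 5771 (I = (7*20 + 59)*29 = (140 + 59)*29 = 199*29 = 5771)
(I + 73750)*(-G + (199 + T*(4*37))) = (5771 + 73750)*(-1*(-741940) + (199 + 255*(4*37))) = 79521*(741940 + (199 + 255*148)) = 79521*(741940 + (199 + 37740)) = 79521*(741940 + 37939) = 79521*779879 = 62016757959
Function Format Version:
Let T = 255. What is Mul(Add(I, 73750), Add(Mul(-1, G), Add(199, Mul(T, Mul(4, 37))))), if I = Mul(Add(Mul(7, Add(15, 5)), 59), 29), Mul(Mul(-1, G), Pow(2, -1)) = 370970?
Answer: 62016757959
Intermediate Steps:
G = -741940 (G = Mul(-2, 370970) = -741940)
I = 5771 (I = Mul(Add(Mul(7, 20), 59), 29) = Mul(Add(140, 59), 29) = Mul(199, 29) = 5771)
Mul(Add(I, 73750), Add(Mul(-1, G), Add(199, Mul(T, Mul(4, 37))))) = Mul(Add(5771, 73750), Add(Mul(-1, -741940), Add(199, Mul(255, Mul(4, 37))))) = Mul(79521, Add(741940, Add(199, Mul(255, 148)))) = Mul(79521, Add(741940, Add(199, 37740))) = Mul(79521, Add(741940, 37939)) = Mul(79521, 779879) = 62016757959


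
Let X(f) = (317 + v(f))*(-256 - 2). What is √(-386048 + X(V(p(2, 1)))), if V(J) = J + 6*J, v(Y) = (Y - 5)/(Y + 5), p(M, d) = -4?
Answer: 2*I*√61920002/23 ≈ 684.25*I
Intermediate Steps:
v(Y) = (-5 + Y)/(5 + Y)
V(J) = 7*J
X(f) = -81786 - 258*(-5 + f)/(5 + f) (X(f) = (317 + (-5 + f)/(5 + f))*(-256 - 2) = (317 + (-5 + f)/(5 + f))*(-258) = -81786 - 258*(-5 + f)/(5 + f))
√(-386048 + X(V(p(2, 1)))) = √(-386048 + 516*(-790 - 1113*(-4))/(5 + 7*(-4))) = √(-386048 + 516*(-790 - 159*(-28))/(5 - 28)) = √(-386048 + 516*(-790 + 4452)/(-23)) = √(-386048 + 516*(-1/23)*3662) = √(-386048 - 1889592/23) = √(-10768696/23) = 2*I*√61920002/23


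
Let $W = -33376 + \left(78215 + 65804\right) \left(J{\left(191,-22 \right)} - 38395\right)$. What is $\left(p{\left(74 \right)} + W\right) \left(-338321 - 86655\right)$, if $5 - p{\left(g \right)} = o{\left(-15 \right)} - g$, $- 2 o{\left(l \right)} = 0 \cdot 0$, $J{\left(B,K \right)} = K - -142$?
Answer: $2342620925197472$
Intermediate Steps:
$J{\left(B,K \right)} = 142 + K$ ($J{\left(B,K \right)} = K + 142 = 142 + K$)
$o{\left(l \right)} = 0$ ($o{\left(l \right)} = - \frac{0 \cdot 0}{2} = \left(- \frac{1}{2}\right) 0 = 0$)
$p{\left(g \right)} = 5 + g$ ($p{\left(g \right)} = 5 - \left(0 - g\right) = 5 - - g = 5 + g$)
$W = -5512360601$ ($W = -33376 + \left(78215 + 65804\right) \left(\left(142 - 22\right) - 38395\right) = -33376 + 144019 \left(120 - 38395\right) = -33376 + 144019 \left(-38275\right) = -33376 - 5512327225 = -5512360601$)
$\left(p{\left(74 \right)} + W\right) \left(-338321 - 86655\right) = \left(\left(5 + 74\right) - 5512360601\right) \left(-338321 - 86655\right) = \left(79 - 5512360601\right) \left(-424976\right) = \left(-5512360522\right) \left(-424976\right) = 2342620925197472$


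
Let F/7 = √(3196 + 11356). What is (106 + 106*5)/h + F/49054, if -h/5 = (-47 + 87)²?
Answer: -159/2000 + 7*√3638/24527 ≈ -0.062286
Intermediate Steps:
h = -8000 (h = -5*(-47 + 87)² = -5*40² = -5*1600 = -8000)
F = 14*√3638 (F = 7*√(3196 + 11356) = 7*√14552 = 7*(2*√3638) = 14*√3638 ≈ 844.42)
(106 + 106*5)/h + F/49054 = (106 + 106*5)/(-8000) + (14*√3638)/49054 = (106 + 530)*(-1/8000) + (14*√3638)*(1/49054) = 636*(-1/8000) + 7*√3638/24527 = -159/2000 + 7*√3638/24527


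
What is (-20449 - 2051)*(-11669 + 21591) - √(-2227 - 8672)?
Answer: -223245000 - 3*I*√1211 ≈ -2.2325e+8 - 104.4*I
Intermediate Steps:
(-20449 - 2051)*(-11669 + 21591) - √(-2227 - 8672) = -22500*9922 - √(-10899) = -223245000 - 3*I*√1211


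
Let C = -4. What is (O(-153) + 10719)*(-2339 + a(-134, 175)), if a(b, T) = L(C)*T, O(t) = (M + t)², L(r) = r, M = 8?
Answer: -96470016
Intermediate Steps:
O(t) = (8 + t)²
a(b, T) = -4*T
(O(-153) + 10719)*(-2339 + a(-134, 175)) = ((8 - 153)² + 10719)*(-2339 - 4*175) = ((-145)² + 10719)*(-2339 - 700) = (21025 + 10719)*(-3039) = 31744*(-3039) = -96470016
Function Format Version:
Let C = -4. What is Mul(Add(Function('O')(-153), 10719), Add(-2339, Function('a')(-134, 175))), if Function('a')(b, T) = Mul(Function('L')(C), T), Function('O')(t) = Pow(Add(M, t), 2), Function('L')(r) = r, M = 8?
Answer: -96470016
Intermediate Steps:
Function('O')(t) = Pow(Add(8, t), 2)
Function('a')(b, T) = Mul(-4, T)
Mul(Add(Function('O')(-153), 10719), Add(-2339, Function('a')(-134, 175))) = Mul(Add(Pow(Add(8, -153), 2), 10719), Add(-2339, Mul(-4, 175))) = Mul(Add(Pow(-145, 2), 10719), Add(-2339, -700)) = Mul(Add(21025, 10719), -3039) = Mul(31744, -3039) = -96470016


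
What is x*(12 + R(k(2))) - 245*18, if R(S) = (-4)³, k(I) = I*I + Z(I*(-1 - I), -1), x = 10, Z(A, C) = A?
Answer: -4930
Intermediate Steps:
k(I) = I² + I*(-1 - I) (k(I) = I*I + I*(-1 - I) = I² + I*(-1 - I))
R(S) = -64
x*(12 + R(k(2))) - 245*18 = 10*(12 - 64) - 245*18 = 10*(-52) - 4410 = -520 - 4410 = -4930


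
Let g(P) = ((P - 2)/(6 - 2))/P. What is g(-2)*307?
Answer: 307/2 ≈ 153.50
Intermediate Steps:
g(P) = (-1/2 + P/4)/P (g(P) = ((-2 + P)/4)/P = ((-2 + P)*(1/4))/P = (-1/2 + P/4)/P)
g(-2)*307 = ((1/4)*(-2 - 2)/(-2))*307 = ((1/4)*(-1/2)*(-4))*307 = (1/2)*307 = 307/2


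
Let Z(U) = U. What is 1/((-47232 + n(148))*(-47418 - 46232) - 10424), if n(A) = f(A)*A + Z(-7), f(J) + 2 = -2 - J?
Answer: 1/6530672326 ≈ 1.5312e-10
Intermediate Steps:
f(J) = -4 - J (f(J) = -2 + (-2 - J) = -4 - J)
n(A) = -7 + A*(-4 - A) (n(A) = (-4 - A)*A - 7 = A*(-4 - A) - 7 = -7 + A*(-4 - A))
1/((-47232 + n(148))*(-47418 - 46232) - 10424) = 1/((-47232 + (-7 - 1*148*(4 + 148)))*(-47418 - 46232) - 10424) = 1/((-47232 + (-7 - 1*148*152))*(-93650) - 10424) = 1/((-47232 + (-7 - 22496))*(-93650) - 10424) = 1/((-47232 - 22503)*(-93650) - 10424) = 1/(-69735*(-93650) - 10424) = 1/(6530682750 - 10424) = 1/6530672326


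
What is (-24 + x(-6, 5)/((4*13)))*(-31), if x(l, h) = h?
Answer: 38533/52 ≈ 741.02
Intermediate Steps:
(-24 + x(-6, 5)/((4*13)))*(-31) = (-24 + 5/((4*13)))*(-31) = (-24 + 5/52)*(-31) = -1243/52*(-31) = 38533/52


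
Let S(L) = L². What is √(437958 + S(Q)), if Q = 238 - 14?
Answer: √488134 ≈ 698.67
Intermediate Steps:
Q = 224
√(437958 + S(Q)) = √(437958 + 224²) = √(437958 + 50176) = √488134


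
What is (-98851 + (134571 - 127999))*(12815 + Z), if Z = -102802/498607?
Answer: -589620906382937/498607 ≈ -1.1825e+9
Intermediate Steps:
Z = -102802/498607 (Z = -102802*1/498607 = -102802/498607 ≈ -0.20618)
(-98851 + (134571 - 127999))*(12815 + Z) = (-98851 + (134571 - 127999))*(12815 - 102802/498607) = (-98851 + 6572)*(6389545903/498607) = -92279*6389545903/498607 = -589620906382937/498607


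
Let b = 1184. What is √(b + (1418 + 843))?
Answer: √3445 ≈ 58.694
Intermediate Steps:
√(b + (1418 + 843)) = √(1184 + (1418 + 843)) = √(1184 + 2261) = √3445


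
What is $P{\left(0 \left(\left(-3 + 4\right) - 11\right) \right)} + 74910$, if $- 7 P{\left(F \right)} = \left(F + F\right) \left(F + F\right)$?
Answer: $74910$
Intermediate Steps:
$P{\left(F \right)} = - \frac{4 F^{2}}{7}$ ($P{\left(F \right)} = - \frac{\left(F + F\right) \left(F + F\right)}{7} = - \frac{2 F 2 F}{7} = - \frac{4 F^{2}}{7}$)
$P{\left(0 \left(\left(-3 + 4\right) - 11\right) \right)} + 74910 = - \frac{4 \left(0 \left(\left(-3 + 4\right) - 11\right)\right)^{2}}{7} + 74910 = - \frac{4 \left(0 \left(1 - 11\right)\right)^{2}}{7} + 74910 = - \frac{4 \left(0 \left(-10\right)\right)^{2}}{7} + 74910 = - \frac{4 \cdot 0^{2}}{7} + 74910 = \left(- \frac{4}{7}\right) 0 + 74910 = 0 + 74910 = 74910$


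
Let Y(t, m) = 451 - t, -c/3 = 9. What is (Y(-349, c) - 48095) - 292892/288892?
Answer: -3415860008/72223 ≈ -47296.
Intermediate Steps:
c = -27 (c = -3*9 = -27)
(Y(-349, c) - 48095) - 292892/288892 = ((451 - 1*(-349)) - 48095) - 292892/288892 = ((451 + 349) - 48095) - 292892*1/288892 = (800 - 48095) - 73223/72223 = -47295 - 73223/72223 = -3415860008/72223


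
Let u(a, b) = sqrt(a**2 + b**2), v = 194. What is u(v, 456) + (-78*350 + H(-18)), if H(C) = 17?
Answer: -27283 + 58*sqrt(73) ≈ -26787.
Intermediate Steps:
u(v, 456) + (-78*350 + H(-18)) = sqrt(194**2 + 456**2) + (-78*350 + 17) = sqrt(37636 + 207936) + (-27300 + 17) = sqrt(245572) - 27283 = 58*sqrt(73) - 27283 = -27283 + 58*sqrt(73)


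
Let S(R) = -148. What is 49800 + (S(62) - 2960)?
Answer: 46692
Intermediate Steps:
49800 + (S(62) - 2960) = 49800 + (-148 - 2960) = 49800 - 3108 = 46692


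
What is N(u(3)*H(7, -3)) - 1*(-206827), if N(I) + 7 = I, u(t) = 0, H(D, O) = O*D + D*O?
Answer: 206820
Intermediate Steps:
H(D, O) = 2*D*O (H(D, O) = D*O + D*O = 2*D*O)
N(I) = -7 + I
N(u(3)*H(7, -3)) - 1*(-206827) = (-7 + 0*(2*7*(-3))) - 1*(-206827) = (-7 + 0*(-42)) + 206827 = (-7 + 0) + 206827 = -7 + 206827 = 206820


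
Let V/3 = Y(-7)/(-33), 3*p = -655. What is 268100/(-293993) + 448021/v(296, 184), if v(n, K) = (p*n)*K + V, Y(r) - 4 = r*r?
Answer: -15650370907007/16480965304721 ≈ -0.94960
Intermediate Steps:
Y(r) = 4 + r² (Y(r) = 4 + r*r = 4 + r²)
p = -655/3 (p = (⅓)*(-655) = -655/3 ≈ -218.33)
V = -53/11 (V = 3*((4 + (-7)²)/(-33)) = 3*((4 + 49)*(-1/33)) = 3*(53*(-1/33)) = 3*(-53/33) = -53/11 ≈ -4.8182)
v(n, K) = -53/11 - 655*K*n/3 (v(n, K) = (-655*n/3)*K - 53/11 = -655*K*n/3 - 53/11 = -53/11 - 655*K*n/3)
268100/(-293993) + 448021/v(296, 184) = 268100/(-293993) + 448021/(-53/11 - 655/3*184*296) = 268100*(-1/293993) + 448021/(-53/11 - 35673920/3) = -38300/41999 + 448021/(-392413279/33) = -38300/41999 + 448021*(-33/392413279) = -38300/41999 - 14784693/392413279 = -15650370907007/16480965304721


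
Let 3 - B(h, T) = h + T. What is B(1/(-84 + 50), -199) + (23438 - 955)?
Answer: 771291/34 ≈ 22685.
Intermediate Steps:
B(h, T) = 3 - T - h (B(h, T) = 3 - (h + T) = 3 - (T + h) = 3 + (-T - h) = 3 - T - h)
B(1/(-84 + 50), -199) + (23438 - 955) = (3 - 1*(-199) - 1/(-84 + 50)) + (23438 - 955) = (3 + 199 - 1/(-34)) + 22483 = (3 + 199 - 1*(-1/34)) + 22483 = (3 + 199 + 1/34) + 22483 = 6869/34 + 22483 = 771291/34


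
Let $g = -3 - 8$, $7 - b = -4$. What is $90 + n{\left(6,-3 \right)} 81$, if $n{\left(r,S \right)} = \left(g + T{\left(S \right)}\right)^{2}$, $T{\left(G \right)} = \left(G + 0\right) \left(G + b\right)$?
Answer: $99315$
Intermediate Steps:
$b = 11$ ($b = 7 - -4 = 7 + 4 = 11$)
$T{\left(G \right)} = G \left(11 + G\right)$ ($T{\left(G \right)} = \left(G + 0\right) \left(G + 11\right) = G \left(11 + G\right)$)
$g = -11$ ($g = -3 - 8 = -11$)
$n{\left(r,S \right)} = \left(-11 + S \left(11 + S\right)\right)^{2}$
$90 + n{\left(6,-3 \right)} 81 = 90 + \left(-11 - 3 \left(11 - 3\right)\right)^{2} \cdot 81 = 90 + \left(-11 - 24\right)^{2} \cdot 81 = 90 + \left(-35\right)^{2} \cdot 81 = 90 + 1225 \cdot 81 = 90 + 99225 = 99315$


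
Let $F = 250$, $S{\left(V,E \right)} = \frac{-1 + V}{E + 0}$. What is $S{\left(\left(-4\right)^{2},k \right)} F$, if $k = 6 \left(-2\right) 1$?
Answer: $- \frac{625}{2} \approx -312.5$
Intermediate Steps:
$k = -12$ ($k = \left(-12\right) 1 = -12$)
$S{\left(V,E \right)} = \frac{-1 + V}{E}$
$S{\left(\left(-4\right)^{2},k \right)} F = \frac{-1 + \left(-4\right)^{2}}{-12} \cdot 250 = - \frac{-1 + 16}{12} \cdot 250 = \left(- \frac{1}{12}\right) 15 \cdot 250 = \left(- \frac{5}{4}\right) 250 = - \frac{625}{2}$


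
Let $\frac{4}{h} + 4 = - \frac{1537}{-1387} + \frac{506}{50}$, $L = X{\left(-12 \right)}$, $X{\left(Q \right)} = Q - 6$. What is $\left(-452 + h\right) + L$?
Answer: $- \frac{29415055}{62659} \approx -469.45$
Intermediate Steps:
$X{\left(Q \right)} = -6 + Q$ ($X{\left(Q \right)} = Q - 6 = -6 + Q$)
$L = -18$ ($L = -6 - 12 = -18$)
$h = \frac{34675}{62659}$ ($h = \frac{4}{-4 + \left(- \frac{1537}{-1387} + \frac{506}{50}\right)} = \frac{4}{-4 + \left(\left(-1537\right) \left(- \frac{1}{1387}\right) + 506 \cdot \frac{1}{50}\right)} = \frac{4}{-4 + \left(\frac{1537}{1387} + \frac{253}{25}\right)} = \frac{4}{-4 + \frac{389336}{34675}} = \frac{4}{\frac{250636}{34675}} = 4 \cdot \frac{34675}{250636} = \frac{34675}{62659} \approx 0.55339$)
$\left(-452 + h\right) + L = \left(-452 + \frac{34675}{62659}\right) - 18 = - \frac{28287193}{62659} - 18 = - \frac{29415055}{62659}$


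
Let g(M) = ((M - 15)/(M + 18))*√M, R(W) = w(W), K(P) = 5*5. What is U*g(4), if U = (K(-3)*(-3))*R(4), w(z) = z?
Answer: 300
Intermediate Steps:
K(P) = 25
R(W) = W
U = -300 (U = (25*(-3))*4 = -75*4 = -300)
g(M) = √M*(-15 + M)/(18 + M) (g(M) = ((-15 + M)/(18 + M))*√M = √M*(-15 + M)/(18 + M))
U*g(4) = -300*√4*(-15 + 4)/(18 + 4) = -600*(-11)/22 = -300*(-1) = 300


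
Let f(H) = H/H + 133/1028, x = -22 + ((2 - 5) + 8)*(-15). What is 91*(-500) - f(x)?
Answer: -46775161/1028 ≈ -45501.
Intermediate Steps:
x = -97 (x = -22 + (-3 + 8)*(-15) = -22 + 5*(-15) = -22 - 75 = -97)
f(H) = 1161/1028 (f(H) = 1 + 133*(1/1028) = 1 + 133/1028 = 1161/1028)
91*(-500) - f(x) = 91*(-500) - 1*1161/1028 = -45500 - 1161/1028 = -46775161/1028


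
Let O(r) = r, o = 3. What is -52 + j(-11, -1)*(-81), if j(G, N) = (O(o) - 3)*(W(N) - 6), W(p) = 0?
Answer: -52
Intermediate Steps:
j(G, N) = 0 (j(G, N) = (3 - 3)*(0 - 6) = 0*(-6) = 0)
-52 + j(-11, -1)*(-81) = -52 + 0*(-81) = -52 + 0 = -52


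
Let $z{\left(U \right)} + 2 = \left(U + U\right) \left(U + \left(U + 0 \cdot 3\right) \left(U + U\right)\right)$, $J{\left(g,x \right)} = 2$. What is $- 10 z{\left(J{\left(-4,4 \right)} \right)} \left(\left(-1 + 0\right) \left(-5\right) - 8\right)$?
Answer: $1140$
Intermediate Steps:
$z{\left(U \right)} = -2 + 2 U \left(U + 2 U^{2}\right)$ ($z{\left(U \right)} = -2 + \left(U + U\right) \left(U + \left(U + 0 \cdot 3\right) \left(U + U\right)\right) = -2 + 2 U \left(U + \left(U + 0\right) 2 U\right) = -2 + 2 U \left(U + U 2 U\right) = -2 + 2 U \left(U + 2 U^{2}\right)$)
$- 10 z{\left(J{\left(-4,4 \right)} \right)} \left(\left(-1 + 0\right) \left(-5\right) - 8\right) = - 10 \left(-2 + 2 \cdot 2^{2} + 4 \cdot 2^{3}\right) \left(\left(-1 + 0\right) \left(-5\right) - 8\right) = - 10 \left(-2 + 2 \cdot 4 + 4 \cdot 8\right) \left(\left(-1\right) \left(-5\right) - 8\right) = - 10 \left(-2 + 8 + 32\right) \left(5 - 8\right) = \left(-10\right) 38 \left(-3\right) = \left(-380\right) \left(-3\right) = 1140$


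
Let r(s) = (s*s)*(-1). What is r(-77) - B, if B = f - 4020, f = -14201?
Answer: 12292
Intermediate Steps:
r(s) = -s² (r(s) = s²*(-1) = -s²)
B = -18221 (B = -14201 - 4020 = -18221)
r(-77) - B = -1*(-77)² - 1*(-18221) = -1*5929 + 18221 = -5929 + 18221 = 12292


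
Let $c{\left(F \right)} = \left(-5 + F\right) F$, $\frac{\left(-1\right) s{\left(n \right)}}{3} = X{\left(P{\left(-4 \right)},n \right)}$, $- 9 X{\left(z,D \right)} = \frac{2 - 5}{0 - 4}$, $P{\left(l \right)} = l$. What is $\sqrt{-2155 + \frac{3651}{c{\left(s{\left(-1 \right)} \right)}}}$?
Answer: $\frac{i \sqrt{1887859}}{19} \approx 72.315 i$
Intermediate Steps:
$X{\left(z,D \right)} = - \frac{1}{12}$ ($X{\left(z,D \right)} = - \frac{\left(2 - 5\right) \frac{1}{0 - 4}}{9} = - \frac{\left(-3\right) \frac{1}{-4}}{9} = - \frac{\left(-3\right) \left(- \frac{1}{4}\right)}{9} = \left(- \frac{1}{9}\right) \frac{3}{4} = - \frac{1}{12}$)
$s{\left(n \right)} = \frac{1}{4}$ ($s{\left(n \right)} = \left(-3\right) \left(- \frac{1}{12}\right) = \frac{1}{4}$)
$c{\left(F \right)} = F \left(-5 + F\right)$
$\sqrt{-2155 + \frac{3651}{c{\left(s{\left(-1 \right)} \right)}}} = \sqrt{-2155 + \frac{3651}{\frac{1}{4} \left(-5 + \frac{1}{4}\right)}} = \sqrt{-2155 + \frac{3651}{\frac{1}{4} \left(- \frac{19}{4}\right)}} = \sqrt{-2155 + \frac{3651}{- \frac{19}{16}}} = \sqrt{-2155 + 3651 \left(- \frac{16}{19}\right)} = \sqrt{-2155 - \frac{58416}{19}} = \sqrt{- \frac{99361}{19}} = \frac{i \sqrt{1887859}}{19}$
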